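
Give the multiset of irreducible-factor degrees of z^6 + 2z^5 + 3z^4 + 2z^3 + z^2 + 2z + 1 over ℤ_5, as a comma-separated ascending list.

Write h(z) = z^6 + 2z^5 + 3z^4 + 2z^3 + z^2 + 2z + 1.
Roots in ℤ_5: h(0) = 1; h(1) = 2; h(2) = 1; h(3) = 3; h(4) = 0 → root.
Linear factors from roots: (z + 1).
Complete factorization: h(z) = (z + 1)·(z^2 + 4z + 2)·(z^3 + 2z^2 + 2z + 3).
Factor degrees with multiplicity: 1 + 2 + 3 = 6.

1, 2, 3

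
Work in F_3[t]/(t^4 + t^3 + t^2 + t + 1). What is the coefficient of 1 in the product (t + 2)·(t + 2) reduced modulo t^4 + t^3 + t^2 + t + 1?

Multiply in F_3[t]: (t + 2)·(t + 2) = t^2 + t + 1.
Reduced: t^2 + t + 1.

1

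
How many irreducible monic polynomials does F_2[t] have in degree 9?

Gauss's count: N_{2}(9) = (1/9) Σ_{d|9} μ(9/d)·2^d.
Divisors of 9: 1, 3, 9; μ(9/d) for each: 0, -1, 1.
Σ = − 2^3 + 2^9 = 504.
N = 504/9 = 56.

56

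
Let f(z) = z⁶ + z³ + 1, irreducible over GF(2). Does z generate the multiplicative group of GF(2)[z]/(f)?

No

|GF(2^6)^×| = 2^6 − 1 = 63. Prime factorization: 63 = 3^2·7.
f is primitive ⇔ z has order 63 in GF(2)[z]/(f), i.e. z^(63/q) ≠ 1 for each prime q | 63.
z^(21) mod f = z³.
z^(9) mod f = 1
Since z^(9) = 1, the order of z divides 9 < 63; not primitive.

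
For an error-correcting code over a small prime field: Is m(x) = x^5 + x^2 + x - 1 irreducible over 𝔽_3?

Check for roots in 𝔽_3: m(0) = 2; m(1) = 2; m(2) = 1.
No roots, so no linear factors.
Monic irreducibles of degree 2 over GF(3): x^2 + 1, x^2 + x - 1, x^2 - x - 1.
None of them divide m (all give nonzero remainder).
No irreducible factor of degree ≤ 2 exists, so m is irreducible over GF(3).

Yes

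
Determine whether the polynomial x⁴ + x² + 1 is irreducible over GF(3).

Write m(x) = x⁴ + x² + 1.
Check for roots in GF(3): m(0) = 1; m(1) = 0 → root; m(2) = 0 → root.
m(1) = 0, so (x − 1) divides m(x); m is reducible.

No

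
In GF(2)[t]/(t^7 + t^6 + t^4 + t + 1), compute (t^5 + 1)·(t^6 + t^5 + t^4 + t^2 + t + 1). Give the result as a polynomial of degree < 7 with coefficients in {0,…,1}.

t^5 + t^4 + t^3

Multiply in GF(2)[t]: (t^5 + 1)·(t^6 + t^5 + t^4 + t^2 + t + 1) = t^11 + t^10 + t^9 + t^7 + t^4 + t^2 + t + 1.
Reduce using t^7 ≡ t^6 + t^4 + t + 1 (mod t^7 + t^6 + t^4 + t + 1).
Reduced: t^5 + t^4 + t^3.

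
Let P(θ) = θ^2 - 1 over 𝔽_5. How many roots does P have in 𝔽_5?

Evaluate at each of the 5 elements of 𝔽_5:
P(0) = 4; P(1) = 0 → root; P(2) = 3; P(3) = 3; P(4) = 0 → root.
Roots: {1, 4}.

2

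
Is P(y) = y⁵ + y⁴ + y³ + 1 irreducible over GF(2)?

Check for roots in GF(2): P(0) = 1; P(1) = 0 → root.
P(1) = 0, so (y − 1) divides P(y); P is reducible.

No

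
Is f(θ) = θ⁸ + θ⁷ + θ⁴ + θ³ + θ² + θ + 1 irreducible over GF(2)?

Check for roots in GF(2): f(0) = 1; f(1) = 1.
No roots, so no linear factors.
Monic irreducibles of degree 2 over GF(2): θ² + θ + 1.
None of them divide f (all give nonzero remainder).
Monic irreducibles of degree 3 over GF(2): θ³ + θ + 1, θ³ + θ² + 1.
None of them divide f (all give nonzero remainder).
Monic irreducibles of degree 4 over GF(2): θ⁴ + θ + 1, θ⁴ + θ³ + 1, θ⁴ + θ³ + θ² + θ + 1.
None of them divide f (all give nonzero remainder).
No irreducible factor of degree ≤ 4 exists, so f is irreducible over GF(2).

Yes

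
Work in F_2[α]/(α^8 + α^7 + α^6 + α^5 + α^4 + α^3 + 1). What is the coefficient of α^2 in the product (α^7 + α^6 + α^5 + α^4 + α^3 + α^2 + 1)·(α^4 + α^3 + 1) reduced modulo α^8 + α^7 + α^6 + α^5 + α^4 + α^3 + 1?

0

Multiply in F_2[α]: (α^7 + α^6 + α^5 + α^4 + α^3 + α^2 + 1)·(α^4 + α^3 + 1) = α^11 + α^7 + α^6 + α^2 + 1.
Reduce using α^8 ≡ α^7 + α^6 + α^5 + α^4 + α^3 + 1 (mod α^8 + α^7 + α^6 + α^5 + α^4 + α^3 + 1).
Reduced: α^7 + α^6 + α^5 + α^3 + 1.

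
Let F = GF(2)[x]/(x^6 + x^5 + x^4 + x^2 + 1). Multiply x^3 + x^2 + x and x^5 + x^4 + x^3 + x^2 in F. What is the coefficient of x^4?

0

Multiply in GF(2)[x]: (x^3 + x^2 + x)·(x^5 + x^4 + x^3 + x^2) = x^8 + x^6 + x^5 + x^3.
Reduce using x^6 ≡ x^5 + x^4 + x^2 + 1 (mod x^6 + x^5 + x^4 + x^2 + 1).
Reduced: x^5 + x + 1.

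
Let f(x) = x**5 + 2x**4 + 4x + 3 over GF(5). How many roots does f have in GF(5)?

Evaluate at each of the 5 elements of GF(5):
f(0) = 3; f(1) = 0 → root; f(2) = 0 → root; f(3) = 0 → root; f(4) = 0 → root.
Roots: {1, 2, 3, 4}.

4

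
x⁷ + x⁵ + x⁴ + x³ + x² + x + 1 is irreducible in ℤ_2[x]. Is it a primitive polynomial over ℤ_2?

Yes

Write f(x) = x⁷ + x⁵ + x⁴ + x³ + x² + x + 1.
|GF(2^7)^×| = 2^7 − 1 = 127. Prime factorization: 127 = 127.
f is primitive ⇔ x has order 127 in GF(2)[x]/(f), i.e. x^(127/q) ≠ 1 for each prime q | 127.
x^(1) mod f = x.
None equal 1, so x has full order 127; f is primitive.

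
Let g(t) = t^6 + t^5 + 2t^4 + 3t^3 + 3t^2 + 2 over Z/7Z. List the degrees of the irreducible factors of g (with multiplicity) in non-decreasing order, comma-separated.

6

Complete factorization: g(t) = (t^6 + t^5 + 2t^4 + 3t^3 + 3t^2 + 2).
Factor degrees with multiplicity: 6 = 6.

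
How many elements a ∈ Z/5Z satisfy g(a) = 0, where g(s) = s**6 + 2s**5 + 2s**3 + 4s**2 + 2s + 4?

2

Evaluate at each of the 5 elements of Z/5Z:
g(0) = 4; g(1) = 0 → root; g(2) = 3; g(3) = 0 → root; g(4) = 3.
Roots: {1, 3}.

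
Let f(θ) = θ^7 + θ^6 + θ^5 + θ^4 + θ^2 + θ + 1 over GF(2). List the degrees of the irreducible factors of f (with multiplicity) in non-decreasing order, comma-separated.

Roots in GF(2): f(0) = 1; f(1) = 1.
Complete factorization: f(θ) = (θ^7 + θ^6 + θ^5 + θ^4 + θ^2 + θ + 1).
Factor degrees with multiplicity: 7 = 7.

7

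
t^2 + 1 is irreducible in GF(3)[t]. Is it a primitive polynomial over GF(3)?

No

Write f(t) = t^2 + 1.
|GF(3^2)^×| = 3^2 − 1 = 8. Prime factorization: 8 = 2^3.
f is primitive ⇔ t has order 8 in GF(3)[t]/(f), i.e. t^(8/q) ≠ 1 for each prime q | 8.
t^(4) mod f = 1
Since t^(4) = 1, the order of t divides 4 < 8; not primitive.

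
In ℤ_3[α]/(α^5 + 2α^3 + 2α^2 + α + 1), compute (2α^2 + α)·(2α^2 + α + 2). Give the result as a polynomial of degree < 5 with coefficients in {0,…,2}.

Multiply in ℤ_3[α]: (2α^2 + α)·(2α^2 + α + 2) = α^4 + α^3 + 2α^2 + 2α.
Reduced: α^4 + α^3 + 2α^2 + 2α.

α^4 + α^3 + 2α^2 + 2α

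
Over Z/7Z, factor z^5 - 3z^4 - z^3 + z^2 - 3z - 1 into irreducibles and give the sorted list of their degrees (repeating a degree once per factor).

1, 1, 1, 2

Write g(z) = z^5 - 3z^4 - z^3 + z^2 - 3z - 1.
Linear factors from roots: (z - 3), (z + 2), (z + 1).
Complete factorization: g(z) = (z + 1)·(z + 2)·(z - 3)·(z^2 - 3z - 1).
Factor degrees with multiplicity: 1 + 1 + 1 + 2 = 5.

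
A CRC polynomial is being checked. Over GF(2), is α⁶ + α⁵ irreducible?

No

Write P(α) = α⁶ + α⁵.
Check for roots in GF(2): P(0) = 0 → root; P(1) = 0 → root.
P(0) = 0, so (α) divides P(α); P is reducible.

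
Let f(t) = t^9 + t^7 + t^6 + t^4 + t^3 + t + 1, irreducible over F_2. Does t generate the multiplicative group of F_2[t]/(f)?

|GF(2^9)^×| = 2^9 − 1 = 511. Prime factorization: 511 = 7·73.
f is primitive ⇔ t has order 511 in GF(2)[t]/(f), i.e. t^(511/q) ≠ 1 for each prime q | 511.
t^(73) mod f = t^6 + t^5 + t^4 + t^3 + t^2 + t + 1.
t^(7) mod f = t^7.
None equal 1, so t has full order 511; f is primitive.

Yes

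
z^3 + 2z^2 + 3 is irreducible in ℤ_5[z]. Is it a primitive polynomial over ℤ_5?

Yes

Write f(z) = z^3 + 2z^2 + 3.
|GF(5^3)^×| = 5^3 − 1 = 124. Prime factorization: 124 = 2^2·31.
f is primitive ⇔ z has order 124 in GF(5)[z]/(f), i.e. z^(124/q) ≠ 1 for each prime q | 124.
z^(62) mod f = 4.
z^(4) mod f = 4z^2 + 2z + 1.
None equal 1, so z has full order 124; f is primitive.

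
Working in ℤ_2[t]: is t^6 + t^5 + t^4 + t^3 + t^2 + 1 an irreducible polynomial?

No

Write g(t) = t^6 + t^5 + t^4 + t^3 + t^2 + 1.
Check for roots in ℤ_2: g(0) = 1; g(1) = 0 → root.
g(1) = 0, so (t − 1) divides g(t); g is reducible.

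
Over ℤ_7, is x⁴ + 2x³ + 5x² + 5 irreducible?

No

Write P(x) = x⁴ + 2x³ + 5x² + 5.
Check for roots in ℤ_7: P(0) = 5; P(1) = 6; P(2) = 1; P(3) = 3; P(4) = 0 → root; P(5) = 4; P(6) = 2.
P(4) = 0, so (x − 4) divides P(x); P is reducible.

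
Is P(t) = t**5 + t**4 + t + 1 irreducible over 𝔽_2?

No

Check for roots in 𝔽_2: P(0) = 1; P(1) = 0 → root.
P(1) = 0, so (t − 1) divides P(t); P is reducible.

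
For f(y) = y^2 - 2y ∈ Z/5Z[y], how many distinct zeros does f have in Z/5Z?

2

Evaluate at each of the 5 elements of Z/5Z:
f(0) = 0 → root; f(1) = 4; f(2) = 0 → root; f(3) = 3; f(4) = 3.
Roots: {0, 2}.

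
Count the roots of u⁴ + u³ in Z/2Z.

2

Write f(u) = u⁴ + u³.
Evaluate at each of the 2 elements of Z/2Z:
f(0) = 0 → root; f(1) = 0 → root.
Roots: {0, 1}.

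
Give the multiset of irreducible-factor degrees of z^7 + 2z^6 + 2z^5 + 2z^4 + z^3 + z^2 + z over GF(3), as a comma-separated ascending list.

1, 1, 2, 3

Write h(z) = z^7 + 2z^6 + 2z^5 + 2z^4 + z^3 + z^2 + z.
Roots in GF(3): h(0) = 0 → root; h(1) = 1; h(2) = 0 → root.
Linear factors from roots: (z), (z + 1).
Complete factorization: h(z) = (z)·(z + 1)·(z^2 + z + 2)·(z^3 + 2z + 2).
Factor degrees with multiplicity: 1 + 1 + 2 + 3 = 7.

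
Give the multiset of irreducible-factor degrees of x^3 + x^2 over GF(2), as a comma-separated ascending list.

Write g(x) = x^3 + x^2.
Roots in GF(2): g(0) = 0 → root; g(1) = 0 → root.
Linear factors from roots: (x), (x + 1).
Complete factorization: g(x) = (x + 1)·(x)^2.
Factor degrees with multiplicity: 1 + 1 + 1 = 3.

1, 1, 1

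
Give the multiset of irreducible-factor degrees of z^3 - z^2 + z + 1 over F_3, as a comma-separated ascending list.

Write h(z) = z^3 - z^2 + z + 1.
Roots in F_3: h(0) = 1; h(1) = 2; h(2) = 1.
Complete factorization: h(z) = (z^3 - z^2 + z + 1).
Factor degrees with multiplicity: 3 = 3.

3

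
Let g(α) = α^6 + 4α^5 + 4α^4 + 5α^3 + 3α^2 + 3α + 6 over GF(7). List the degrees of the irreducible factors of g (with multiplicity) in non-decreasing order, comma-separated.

1, 2, 3

Linear factors from roots: (α + 2).
Complete factorization: g(α) = (α + 2)·(α^2 + α + 4)·(α^3 + α^2 + 2α + 6).
Factor degrees with multiplicity: 1 + 2 + 3 = 6.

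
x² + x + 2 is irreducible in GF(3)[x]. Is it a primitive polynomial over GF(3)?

Yes

Write f(x) = x² + x + 2.
|GF(3^2)^×| = 3^2 − 1 = 8. Prime factorization: 8 = 2^3.
f is primitive ⇔ x has order 8 in GF(3)[x]/(f), i.e. x^(8/q) ≠ 1 for each prime q | 8.
x^(4) mod f = 2.
None equal 1, so x has full order 8; f is primitive.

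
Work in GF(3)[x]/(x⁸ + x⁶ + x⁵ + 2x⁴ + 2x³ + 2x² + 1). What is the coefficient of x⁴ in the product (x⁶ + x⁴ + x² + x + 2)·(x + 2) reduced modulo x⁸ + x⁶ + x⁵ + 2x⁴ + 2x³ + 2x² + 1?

2

Multiply in GF(3)[x]: (x⁶ + x⁴ + x² + x + 2)·(x + 2) = x⁷ + 2x⁶ + x⁵ + 2x⁴ + x³ + x + 1.
Reduced: x⁷ + 2x⁶ + x⁵ + 2x⁴ + x³ + x + 1.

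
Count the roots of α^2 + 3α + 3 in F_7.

2

Write h(α) = α^2 + 3α + 3.
Evaluate at each of the 7 elements of F_7:
h(0) = 3; h(1) = 0 → root; h(2) = 6; h(3) = 0 → root; h(4) = 3; h(5) = 1; h(6) = 1.
Roots: {1, 3}.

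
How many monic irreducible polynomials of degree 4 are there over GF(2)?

x^(2^4) − x is the product of all monic irreducibles of degree dividing 4; Möbius inversion gives N = (1/4) Σ μ(4/d)·2^d.
Divisors of 4: 1, 2, 4; μ(4/d) for each: 0, -1, 1.
Σ = − 2^2 + 2^4 = 12.
N = 12/4 = 3.

3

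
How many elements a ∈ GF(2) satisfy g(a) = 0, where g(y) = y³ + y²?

Evaluate at each of the 2 elements of GF(2):
g(0) = 0 → root; g(1) = 0 → root.
Roots: {0, 1}.

2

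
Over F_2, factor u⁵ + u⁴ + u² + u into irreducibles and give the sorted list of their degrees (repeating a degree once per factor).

Write f(u) = u⁵ + u⁴ + u² + u.
Roots in F_2: f(0) = 0 → root; f(1) = 0 → root.
Linear factors from roots: (u), (u + 1).
Complete factorization: f(u) = (u)·(u + 1)^2·(u² + u + 1).
Factor degrees with multiplicity: 1 + 1 + 1 + 2 = 5.

1, 1, 1, 2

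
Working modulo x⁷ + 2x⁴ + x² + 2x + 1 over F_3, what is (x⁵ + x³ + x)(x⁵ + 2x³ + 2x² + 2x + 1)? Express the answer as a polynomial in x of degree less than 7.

2x^6 + 2x^5 + 2x^4 + 2x^3 + 2x^2 + x

Multiply in F_3[x]: (x⁵ + x³ + x)·(x⁵ + 2x³ + 2x² + 2x + 1) = x¹⁰ + 2x⁷ + 2x⁶ + x⁴ + 2x² + x.
Reduce using x⁷ ≡ x⁴ + 2x² + x + 2 (mod x⁷ + 2x⁴ + x² + 2x + 1).
Reduced: 2x⁶ + 2x⁵ + 2x⁴ + 2x³ + 2x² + x.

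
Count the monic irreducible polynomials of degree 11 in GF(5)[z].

By the necklace-counting formula, N_5(11) = (1/11) Σ_{d|11} μ(11/d)·5^d.
Divisors of 11: 1, 11; μ(11/d) for each: -1, 1.
Σ = − 5^1 + 5^11 = 48828120.
N = 48828120/11 = 4438920.

4438920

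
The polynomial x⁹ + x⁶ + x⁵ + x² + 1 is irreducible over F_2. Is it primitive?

Write f(x) = x⁹ + x⁶ + x⁵ + x² + 1.
|GF(2^9)^×| = 2^9 − 1 = 511. Prime factorization: 511 = 7·73.
f is primitive ⇔ x has order 511 in GF(2)[x]/(f), i.e. x^(511/q) ≠ 1 for each prime q | 511.
x^(73) mod f = 1
x^(7) mod f = x⁷.
Since x^(73) = 1, the order of x divides 73 < 511; not primitive.

No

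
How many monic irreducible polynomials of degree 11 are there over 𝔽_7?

179756976

By the necklace-counting formula, N_7(11) = (1/11) Σ_{d|11} μ(11/d)·7^d.
Divisors of 11: 1, 11; μ(11/d) for each: -1, 1.
Σ = − 7^1 + 7^11 = 1977326736.
N = 1977326736/11 = 179756976.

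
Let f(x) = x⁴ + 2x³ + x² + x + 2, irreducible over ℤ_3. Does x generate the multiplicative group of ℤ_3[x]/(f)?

Yes

|GF(3^4)^×| = 3^4 − 1 = 80. Prime factorization: 80 = 2^4·5.
f is primitive ⇔ x has order 80 in GF(3)[x]/(f), i.e. x^(80/q) ≠ 1 for each prime q | 80.
x^(40) mod f = 2.
x^(16) mod f = x³ + 1.
None equal 1, so x has full order 80; f is primitive.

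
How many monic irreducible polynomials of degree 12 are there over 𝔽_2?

By the necklace-counting formula, N_2(12) = (1/12) Σ_{d|12} μ(12/d)·2^d.
Divisors of 12: 1, 2, 3, 4, 6, 12; μ(12/d) for each: 0, 1, 0, -1, -1, 1.
Σ = 2^2 − 2^4 − 2^6 + 2^12 = 4020.
N = 4020/12 = 335.

335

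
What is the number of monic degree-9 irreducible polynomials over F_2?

x^(2^9) − x is the product of all monic irreducibles of degree dividing 9; Möbius inversion gives N = (1/9) Σ μ(9/d)·2^d.
Divisors of 9: 1, 3, 9; μ(9/d) for each: 0, -1, 1.
Σ = − 2^3 + 2^9 = 504.
N = 504/9 = 56.

56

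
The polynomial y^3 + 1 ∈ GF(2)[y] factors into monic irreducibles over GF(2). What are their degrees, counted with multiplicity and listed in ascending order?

Write h(y) = y^3 + 1.
Roots in GF(2): h(0) = 1; h(1) = 0 → root.
Linear factors from roots: (y + 1).
Complete factorization: h(y) = (y + 1)·(y^2 + y + 1).
Factor degrees with multiplicity: 1 + 2 = 3.

1, 2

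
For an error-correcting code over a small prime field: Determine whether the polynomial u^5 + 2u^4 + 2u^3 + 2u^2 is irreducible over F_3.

Write f(u) = u^5 + 2u^4 + 2u^3 + 2u^2.
Check for roots in F_3: f(0) = 0 → root; f(1) = 1; f(2) = 1.
f(0) = 0, so (u) divides f(u); f is reducible.

No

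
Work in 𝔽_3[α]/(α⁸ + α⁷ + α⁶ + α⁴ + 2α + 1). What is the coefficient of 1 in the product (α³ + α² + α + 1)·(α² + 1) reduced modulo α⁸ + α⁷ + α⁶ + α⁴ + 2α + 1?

Multiply in 𝔽_3[α]: (α³ + α² + α + 1)·(α² + 1) = α⁵ + α⁴ + 2α³ + 2α² + α + 1.
Reduced: α⁵ + α⁴ + 2α³ + 2α² + α + 1.

1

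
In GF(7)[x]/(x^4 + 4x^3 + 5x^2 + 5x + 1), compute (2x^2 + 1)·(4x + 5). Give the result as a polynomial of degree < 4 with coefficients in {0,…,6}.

Multiply in GF(7)[x]: (2x^2 + 1)·(4x + 5) = x^3 + 3x^2 + 4x + 5.
Reduced: x^3 + 3x^2 + 4x + 5.

x^3 + 3x^2 + 4x + 5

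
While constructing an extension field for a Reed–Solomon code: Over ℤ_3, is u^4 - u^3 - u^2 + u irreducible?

Write g(u) = u^4 - u^3 - u^2 + u.
Check for roots in ℤ_3: g(0) = 0 → root; g(1) = 0 → root; g(2) = 0 → root.
g(0) = 0, so (u) divides g(u); g is reducible.

No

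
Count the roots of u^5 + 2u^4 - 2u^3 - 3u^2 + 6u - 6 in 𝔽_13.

2

Write g(u) = u^5 + 2u^4 - 2u^3 - 3u^2 + 6u - 6.
Evaluate at each of the 13 elements of 𝔽_13:
g(0) = 7; g(1) = 11; g(2) = 3; g(3) = 11; g(4) = 0 → root; g(5) = 5; g(6) = 4; g(7) = 12; g(8) = 6; g(9) = 6; g(10) = 0 → root; g(11) = 12; g(12) = 1.
Roots: {4, 10}.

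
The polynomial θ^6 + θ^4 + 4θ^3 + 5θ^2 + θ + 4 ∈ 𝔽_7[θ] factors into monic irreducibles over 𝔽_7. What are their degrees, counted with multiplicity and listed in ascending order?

Write f(θ) = θ^6 + θ^4 + 4θ^3 + 5θ^2 + θ + 4.
Linear factors from roots: (θ + 2).
Complete factorization: f(θ) = (θ + 2)·(θ^2 + 2θ + 2)·(θ^3 + 3θ^2 + 4θ + 1).
Factor degrees with multiplicity: 1 + 2 + 3 = 6.

1, 2, 3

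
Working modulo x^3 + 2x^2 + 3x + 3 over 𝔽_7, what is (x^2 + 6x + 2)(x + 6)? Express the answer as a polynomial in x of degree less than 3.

3x^2 + 2

Multiply in 𝔽_7[x]: (x^2 + 6x + 2)·(x + 6) = x^3 + 5x^2 + 3x + 5.
Reduce using x^3 ≡ 5x^2 + 4x + 4 (mod x^3 + 2x^2 + 3x + 3).
Reduced: 3x^2 + 2.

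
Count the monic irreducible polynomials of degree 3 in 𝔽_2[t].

2

Gauss's count: N_{2}(3) = (1/3) Σ_{d|3} μ(3/d)·2^d.
Divisors of 3: 1, 3; μ(3/d) for each: -1, 1.
Σ = − 2^1 + 2^3 = 6.
N = 6/3 = 2.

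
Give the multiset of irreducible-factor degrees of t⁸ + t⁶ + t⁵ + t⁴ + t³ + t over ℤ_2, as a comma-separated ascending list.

Write h(t) = t⁸ + t⁶ + t⁵ + t⁴ + t³ + t.
Roots in ℤ_2: h(0) = 0 → root; h(1) = 0 → root.
Linear factors from roots: (t), (t + 1).
Complete factorization: h(t) = (t)·(t + 1)·(t² + t + 1)^3.
Factor degrees with multiplicity: 1 + 1 + 2 + 2 + 2 = 8.

1, 1, 2, 2, 2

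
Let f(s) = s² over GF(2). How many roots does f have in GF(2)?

Evaluate at each of the 2 elements of GF(2):
f(0) = 0 → root; f(1) = 1.
Roots: {0}.

1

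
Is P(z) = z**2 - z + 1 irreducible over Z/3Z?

No

Check for roots in Z/3Z: P(0) = 1; P(1) = 1; P(2) = 0 → root.
P(2) = 0, so (z − 2) divides P(z); P is reducible.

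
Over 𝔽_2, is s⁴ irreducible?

No

Write f(s) = s⁴.
Check for roots in 𝔽_2: f(0) = 0 → root; f(1) = 1.
f(0) = 0, so (s) divides f(s); f is reducible.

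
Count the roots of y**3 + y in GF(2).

2

Write f(y) = y**3 + y.
Evaluate at each of the 2 elements of GF(2):
f(0) = 0 → root; f(1) = 0 → root.
Roots: {0, 1}.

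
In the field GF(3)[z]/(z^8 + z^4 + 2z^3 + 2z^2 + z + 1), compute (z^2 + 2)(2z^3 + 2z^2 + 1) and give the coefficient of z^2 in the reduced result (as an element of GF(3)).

2

Multiply in GF(3)[z]: (z^2 + 2)·(2z^3 + 2z^2 + 1) = 2z^5 + 2z^4 + z^3 + 2z^2 + 2.
Reduced: 2z^5 + 2z^4 + z^3 + 2z^2 + 2.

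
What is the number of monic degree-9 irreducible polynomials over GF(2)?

The number of monic irreducibles of degree 9 over GF(2) is (1/9)·Σ_{d∣9} μ(9/d) 2^d.
Divisors of 9: 1, 3, 9; μ(9/d) for each: 0, -1, 1.
Σ = − 2^3 + 2^9 = 504.
N = 504/9 = 56.

56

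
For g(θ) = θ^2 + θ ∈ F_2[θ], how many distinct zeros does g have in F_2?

2

Evaluate at each of the 2 elements of F_2:
g(0) = 0 → root; g(1) = 0 → root.
Roots: {0, 1}.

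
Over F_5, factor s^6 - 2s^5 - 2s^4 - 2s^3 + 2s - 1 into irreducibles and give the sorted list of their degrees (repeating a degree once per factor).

1, 1, 2, 2

Write f(s) = s^6 - 2s^5 - 2s^4 - 2s^3 + 2s - 1.
Roots in F_5: f(0) = 4; f(1) = 1; f(2) = 0 → root; f(3) = 2; f(4) = 0 → root.
Linear factors from roots: (s - 2), (s + 1).
Complete factorization: f(s) = (s + 1)·(s - 2)·(s^2 + s + 2)·(s^2 - 2s - 1).
Factor degrees with multiplicity: 1 + 1 + 2 + 2 = 6.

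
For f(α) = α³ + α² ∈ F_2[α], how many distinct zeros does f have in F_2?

Evaluate at each of the 2 elements of F_2:
f(0) = 0 → root; f(1) = 0 → root.
Roots: {0, 1}.

2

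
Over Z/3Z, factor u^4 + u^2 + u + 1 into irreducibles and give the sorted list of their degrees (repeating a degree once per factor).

4

Write f(u) = u^4 + u^2 + u + 1.
Roots in Z/3Z: f(0) = 1; f(1) = 1; f(2) = 2.
Complete factorization: f(u) = (u^4 + u^2 + u + 1).
Factor degrees with multiplicity: 4 = 4.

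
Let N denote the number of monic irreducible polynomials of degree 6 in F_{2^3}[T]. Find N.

43596

Gauss's count: N_{8}(6) = (1/6) Σ_{d|6} μ(6/d)·8^d.
Divisors of 6: 1, 2, 3, 6; μ(6/d) for each: 1, -1, -1, 1.
Σ = 8^1 − 8^2 − 8^3 + 8^6 = 261576.
N = 261576/6 = 43596.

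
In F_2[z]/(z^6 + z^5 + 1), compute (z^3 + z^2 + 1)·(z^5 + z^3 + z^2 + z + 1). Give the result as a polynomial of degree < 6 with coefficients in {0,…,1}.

Multiply in F_2[z]: (z^3 + z^2 + 1)·(z^5 + z^3 + z^2 + z + 1) = z^8 + z^7 + z^6 + z^5 + z^3 + z + 1.
Reduce using z^6 ≡ z^5 + 1 (mod z^6 + z^5 + 1).
Reduced: z^3 + z^2 + z.

z^3 + z^2 + z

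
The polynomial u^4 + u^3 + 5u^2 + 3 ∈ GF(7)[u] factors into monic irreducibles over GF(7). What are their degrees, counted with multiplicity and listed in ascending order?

Write g(u) = u^4 + u^3 + 5u^2 + 3.
Complete factorization: g(u) = (u^2 + 3u + 1)·(u^2 + 5u + 3).
Factor degrees with multiplicity: 2 + 2 = 4.

2, 2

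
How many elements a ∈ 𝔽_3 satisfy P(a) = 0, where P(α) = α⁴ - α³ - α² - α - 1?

1

Evaluate at each of the 3 elements of 𝔽_3:
P(0) = 2; P(1) = 0 → root; P(2) = 1.
Roots: {1}.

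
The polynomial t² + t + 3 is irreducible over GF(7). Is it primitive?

Write f(t) = t² + t + 3.
|GF(7^2)^×| = 7^2 − 1 = 48. Prime factorization: 48 = 2^4·3.
f is primitive ⇔ t has order 48 in GF(7)[t]/(f), i.e. t^(48/q) ≠ 1 for each prime q | 48.
t^(24) mod f = 6.
t^(16) mod f = 2.
None equal 1, so t has full order 48; f is primitive.

Yes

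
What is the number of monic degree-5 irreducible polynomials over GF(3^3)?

Gauss's count: N_{27}(5) = (1/5) Σ_{d|5} μ(5/d)·27^d.
Divisors of 5: 1, 5; μ(5/d) for each: -1, 1.
Σ = − 27^1 + 27^5 = 14348880.
N = 14348880/5 = 2869776.

2869776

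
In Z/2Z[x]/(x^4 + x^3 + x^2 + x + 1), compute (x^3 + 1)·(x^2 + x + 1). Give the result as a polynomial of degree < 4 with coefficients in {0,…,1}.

1

Multiply in Z/2Z[x]: (x^3 + 1)·(x^2 + x + 1) = x^5 + x^4 + x^3 + x^2 + x + 1.
Reduce using x^4 ≡ x^3 + x^2 + x + 1 (mod x^4 + x^3 + x^2 + x + 1).
Reduced: 1.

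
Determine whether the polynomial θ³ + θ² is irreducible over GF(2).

Write m(θ) = θ³ + θ².
Check for roots in GF(2): m(0) = 0 → root; m(1) = 0 → root.
m(0) = 0, so (θ) divides m(θ); m is reducible.

No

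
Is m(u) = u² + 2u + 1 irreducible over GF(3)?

No

Check for roots in GF(3): m(0) = 1; m(1) = 1; m(2) = 0 → root.
m(2) = 0, so (u − 2) divides m(u); m is reducible.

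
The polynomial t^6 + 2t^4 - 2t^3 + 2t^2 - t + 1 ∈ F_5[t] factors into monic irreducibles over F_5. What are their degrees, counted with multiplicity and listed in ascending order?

6

Write g(t) = t^6 + 2t^4 - 2t^3 + 2t^2 - t + 1.
Roots in F_5: g(0) = 1; g(1) = 3; g(2) = 2; g(3) = 3; g(4) = 4.
Complete factorization: g(t) = (t^6 + 2t^4 - 2t^3 + 2t^2 - t + 1).
Factor degrees with multiplicity: 6 = 6.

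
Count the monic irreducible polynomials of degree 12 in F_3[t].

By the necklace-counting formula, N_3(12) = (1/12) Σ_{d|12} μ(12/d)·3^d.
Divisors of 12: 1, 2, 3, 4, 6, 12; μ(12/d) for each: 0, 1, 0, -1, -1, 1.
Σ = 3^2 − 3^4 − 3^6 + 3^12 = 530640.
N = 530640/12 = 44220.

44220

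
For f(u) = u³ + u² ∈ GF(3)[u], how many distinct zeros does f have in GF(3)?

2

Evaluate at each of the 3 elements of GF(3):
f(0) = 0 → root; f(1) = 2; f(2) = 0 → root.
Roots: {0, 2}.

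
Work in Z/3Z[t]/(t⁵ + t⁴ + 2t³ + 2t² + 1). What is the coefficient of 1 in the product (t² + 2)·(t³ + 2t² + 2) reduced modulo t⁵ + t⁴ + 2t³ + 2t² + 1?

0

Multiply in Z/3Z[t]: (t² + 2)·(t³ + 2t² + 2) = t⁵ + 2t⁴ + 2t³ + 1.
Reduce using t⁵ ≡ 2t⁴ + t³ + t² + 2 (mod t⁵ + t⁴ + 2t³ + 2t² + 1).
Reduced: t⁴ + t².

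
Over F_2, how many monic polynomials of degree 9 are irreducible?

x^(2^9) − x is the product of all monic irreducibles of degree dividing 9; Möbius inversion gives N = (1/9) Σ μ(9/d)·2^d.
Divisors of 9: 1, 3, 9; μ(9/d) for each: 0, -1, 1.
Σ = − 2^3 + 2^9 = 504.
N = 504/9 = 56.

56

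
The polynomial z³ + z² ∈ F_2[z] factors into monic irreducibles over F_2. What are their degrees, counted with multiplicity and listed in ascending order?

1, 1, 1

Write f(z) = z³ + z².
Roots in F_2: f(0) = 0 → root; f(1) = 0 → root.
Linear factors from roots: (z), (z + 1).
Complete factorization: f(z) = (z + 1)·(z)^2.
Factor degrees with multiplicity: 1 + 1 + 1 = 3.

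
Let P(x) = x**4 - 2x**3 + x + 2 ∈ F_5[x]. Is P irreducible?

Yes

Check for roots in F_5: P(0) = 2; P(1) = 2; P(2) = 4; P(3) = 2; P(4) = 4.
No roots, so no linear factors.
Degree-2 irreducible divisors: test the 10 monic irreducibles of degree 2 over GF(5).
None of them divide P (all give nonzero remainder).
No irreducible factor of degree ≤ 2 exists, so P is irreducible over GF(5).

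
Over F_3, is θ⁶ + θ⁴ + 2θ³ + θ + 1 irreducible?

Write h(θ) = θ⁶ + θ⁴ + 2θ³ + θ + 1.
Check for roots in F_3: h(0) = 1; h(1) = 0 → root; h(2) = 0 → root.
h(1) = 0, so (θ − 1) divides h(θ); h is reducible.

No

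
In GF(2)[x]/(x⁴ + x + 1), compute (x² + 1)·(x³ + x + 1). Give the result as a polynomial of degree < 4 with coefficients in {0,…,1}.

Multiply in GF(2)[x]: (x² + 1)·(x³ + x + 1) = x⁵ + x² + x + 1.
Reduce using x⁴ ≡ x + 1 (mod x⁴ + x + 1).
Reduced: 1.

1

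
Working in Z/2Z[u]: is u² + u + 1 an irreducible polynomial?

Yes

Write f(u) = u² + u + 1.
Check for roots in Z/2Z: f(0) = 1; f(1) = 1.
No roots. A degree-2 polynomial over a field with no linear factor is irreducible.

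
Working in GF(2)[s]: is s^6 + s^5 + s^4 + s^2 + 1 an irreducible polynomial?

Write m(s) = s^6 + s^5 + s^4 + s^2 + 1.
Check for roots in GF(2): m(0) = 1; m(1) = 1.
No roots, so no linear factors.
Monic irreducibles of degree 2 over GF(2): s^2 + s + 1.
None of them divide m (all give nonzero remainder).
Monic irreducibles of degree 3 over GF(2): s^3 + s + 1, s^3 + s^2 + 1.
None of them divide m (all give nonzero remainder).
No irreducible factor of degree ≤ 3 exists, so m is irreducible over GF(2).

Yes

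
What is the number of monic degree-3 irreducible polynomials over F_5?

By the necklace-counting formula, N_5(3) = (1/3) Σ_{d|3} μ(3/d)·5^d.
Divisors of 3: 1, 3; μ(3/d) for each: -1, 1.
Σ = − 5^1 + 5^3 = 120.
N = 120/3 = 40.

40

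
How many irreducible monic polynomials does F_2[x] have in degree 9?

The number of monic irreducibles of degree 9 over GF(2) is (1/9)·Σ_{d∣9} μ(9/d) 2^d.
Divisors of 9: 1, 3, 9; μ(9/d) for each: 0, -1, 1.
Σ = − 2^3 + 2^9 = 504.
N = 504/9 = 56.

56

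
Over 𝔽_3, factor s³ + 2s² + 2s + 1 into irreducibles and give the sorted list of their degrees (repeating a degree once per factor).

Write h(s) = s³ + 2s² + 2s + 1.
Roots in 𝔽_3: h(0) = 1; h(1) = 0 → root; h(2) = 0 → root.
Linear factors from roots: (s + 2), (s + 1).
Complete factorization: h(s) = (s + 1)·(s + 2)^2.
Factor degrees with multiplicity: 1 + 1 + 1 = 3.

1, 1, 1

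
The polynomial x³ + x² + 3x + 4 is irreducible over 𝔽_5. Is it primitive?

No

Write f(x) = x³ + x² + 3x + 4.
|GF(5^3)^×| = 5^3 − 1 = 124. Prime factorization: 124 = 2^2·31.
f is primitive ⇔ x has order 124 in GF(5)[x]/(f), i.e. x^(124/q) ≠ 1 for each prime q | 124.
x^(62) mod f = 1
x^(4) mod f = 3x² + 4x + 4.
Since x^(62) = 1, the order of x divides 62 < 124; not primitive.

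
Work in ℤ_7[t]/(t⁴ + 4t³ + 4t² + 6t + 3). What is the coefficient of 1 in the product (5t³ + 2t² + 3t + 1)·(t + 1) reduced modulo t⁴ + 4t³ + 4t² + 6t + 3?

0

Multiply in ℤ_7[t]: (5t³ + 2t² + 3t + 1)·(t + 1) = 5t⁴ + 5t² + 4t + 1.
Reduce using t⁴ ≡ 3t³ + 3t² + t + 4 (mod t⁴ + 4t³ + 4t² + 6t + 3).
Reduced: t³ + 6t² + 2t.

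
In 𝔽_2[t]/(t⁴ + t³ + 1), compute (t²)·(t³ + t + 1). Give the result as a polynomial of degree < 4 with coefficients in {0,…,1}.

Multiply in 𝔽_2[t]: (t²)·(t³ + t + 1) = t⁵ + t³ + t².
Reduce using t⁴ ≡ t³ + 1 (mod t⁴ + t³ + 1).
Reduced: t² + t + 1.

t^2 + t + 1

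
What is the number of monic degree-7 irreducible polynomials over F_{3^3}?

By the necklace-counting formula, N_27(7) = (1/7) Σ_{d|7} μ(7/d)·27^d.
Divisors of 7: 1, 7; μ(7/d) for each: -1, 1.
Σ = − 27^1 + 27^7 = 10460353176.
N = 10460353176/7 = 1494336168.

1494336168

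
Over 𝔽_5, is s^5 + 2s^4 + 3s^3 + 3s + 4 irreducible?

Write f(s) = s^5 + 2s^4 + 3s^3 + 3s + 4.
Check for roots in 𝔽_5: f(0) = 4; f(1) = 3; f(2) = 3; f(3) = 4; f(4) = 4.
No roots, so no linear factors.
Degree-2 irreducible divisors: test the 10 monic irreducibles of degree 2 over GF(5).
None of them divide f (all give nonzero remainder).
No irreducible factor of degree ≤ 2 exists, so f is irreducible over GF(5).

Yes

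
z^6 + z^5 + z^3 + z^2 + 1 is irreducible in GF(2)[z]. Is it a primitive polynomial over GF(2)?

Yes

Write f(z) = z^6 + z^5 + z^3 + z^2 + 1.
|GF(2^6)^×| = 2^6 − 1 = 63. Prime factorization: 63 = 3^2·7.
f is primitive ⇔ z has order 63 in GF(2)[z]/(f), i.e. z^(63/q) ≠ 1 for each prime q | 63.
z^(21) mod f = z^4 + z^2 + z + 1.
z^(9) mod f = z^2 + z.
None equal 1, so z has full order 63; f is primitive.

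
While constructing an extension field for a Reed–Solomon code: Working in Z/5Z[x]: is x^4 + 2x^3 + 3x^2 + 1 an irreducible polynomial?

No

Write g(x) = x^4 + 2x^3 + 3x^2 + 1.
Check for roots in Z/5Z: g(0) = 1; g(1) = 2; g(2) = 0 → root; g(3) = 3; g(4) = 3.
g(2) = 0, so (x − 2) divides g(x); g is reducible.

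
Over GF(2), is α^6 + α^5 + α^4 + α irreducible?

No

Write f(α) = α^6 + α^5 + α^4 + α.
Check for roots in GF(2): f(0) = 0 → root; f(1) = 0 → root.
f(0) = 0, so (α) divides f(α); f is reducible.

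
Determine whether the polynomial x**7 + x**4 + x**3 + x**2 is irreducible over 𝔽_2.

Write P(x) = x**7 + x**4 + x**3 + x**2.
Check for roots in 𝔽_2: P(0) = 0 → root; P(1) = 0 → root.
P(0) = 0, so (x) divides P(x); P is reducible.

No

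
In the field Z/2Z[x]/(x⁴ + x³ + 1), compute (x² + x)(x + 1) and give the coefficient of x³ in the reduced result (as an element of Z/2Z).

Multiply in Z/2Z[x]: (x² + x)·(x + 1) = x³ + x.
Reduced: x³ + x.

1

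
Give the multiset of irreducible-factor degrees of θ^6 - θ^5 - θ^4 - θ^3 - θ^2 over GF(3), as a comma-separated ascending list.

Write g(θ) = θ^6 - θ^5 - θ^4 - θ^3 - θ^2.
Roots in GF(3): g(0) = 0 → root; g(1) = 0 → root; g(2) = 1.
Linear factors from roots: (θ), (θ - 1).
Complete factorization: g(θ) = (θ - 1)·(θ)^2·(θ^3 - θ + 1).
Factor degrees with multiplicity: 1 + 1 + 1 + 3 = 6.

1, 1, 1, 3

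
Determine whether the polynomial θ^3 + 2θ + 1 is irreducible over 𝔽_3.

Yes

Write g(θ) = θ^3 + 2θ + 1.
Check for roots in 𝔽_3: g(0) = 1; g(1) = 1; g(2) = 1.
No roots. A degree-3 polynomial over a field with no linear factor is irreducible.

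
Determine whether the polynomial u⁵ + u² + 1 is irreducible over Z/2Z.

Yes

Write m(u) = u⁵ + u² + 1.
Check for roots in Z/2Z: m(0) = 1; m(1) = 1.
No roots, so no linear factors.
Monic irreducibles of degree 2 over GF(2): u² + u + 1.
None of them divide m (all give nonzero remainder).
No irreducible factor of degree ≤ 2 exists, so m is irreducible over GF(2).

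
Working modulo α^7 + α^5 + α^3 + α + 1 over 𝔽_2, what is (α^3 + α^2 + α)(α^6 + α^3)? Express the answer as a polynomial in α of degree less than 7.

α^3 + α

Multiply in 𝔽_2[α]: (α^3 + α^2 + α)·(α^6 + α^3) = α^9 + α^8 + α^7 + α^6 + α^5 + α^4.
Reduce using α^7 ≡ α^5 + α^3 + α + 1 (mod α^7 + α^5 + α^3 + α + 1).
Reduced: α^3 + α.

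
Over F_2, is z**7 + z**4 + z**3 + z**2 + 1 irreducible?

Write P(z) = z**7 + z**4 + z**3 + z**2 + 1.
Check for roots in F_2: P(0) = 1; P(1) = 1.
No roots, so no linear factors.
Monic irreducibles of degree 2 over GF(2): z**2 + z + 1.
None of them divide P (all give nonzero remainder).
Monic irreducibles of degree 3 over GF(2): z**3 + z + 1, z**3 + z**2 + 1.
None of them divide P (all give nonzero remainder).
No irreducible factor of degree ≤ 3 exists, so P is irreducible over GF(2).

Yes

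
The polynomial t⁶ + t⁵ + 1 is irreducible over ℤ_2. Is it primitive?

Yes

Write f(t) = t⁶ + t⁵ + 1.
|GF(2^6)^×| = 2^6 − 1 = 63. Prime factorization: 63 = 3^2·7.
f is primitive ⇔ t has order 63 in GF(2)[t]/(f), i.e. t^(63/q) ≠ 1 for each prime q | 63.
t^(21) mod f = t⁵ + t⁴ + t³ + 1.
t^(9) mod f = t⁵ + t³ + t² + t + 1.
None equal 1, so t has full order 63; f is primitive.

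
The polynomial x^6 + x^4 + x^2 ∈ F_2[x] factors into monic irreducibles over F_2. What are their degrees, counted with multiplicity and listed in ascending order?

1, 1, 2, 2

Write f(x) = x^6 + x^4 + x^2.
Roots in F_2: f(0) = 0 → root; f(1) = 1.
Linear factors from roots: (x).
Complete factorization: f(x) = (x)^2·(x^2 + x + 1)^2.
Factor degrees with multiplicity: 1 + 1 + 2 + 2 = 6.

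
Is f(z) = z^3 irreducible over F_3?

No

Check for roots in F_3: f(0) = 0 → root; f(1) = 1; f(2) = 2.
f(0) = 0, so (z) divides f(z); f is reducible.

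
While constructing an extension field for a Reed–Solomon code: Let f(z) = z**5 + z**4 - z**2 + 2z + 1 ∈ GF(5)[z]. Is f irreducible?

Yes

Check for roots in GF(5): f(0) = 1; f(1) = 4; f(2) = 4; f(3) = 2; f(4) = 3.
No roots, so no linear factors.
Degree-2 irreducible divisors: test the 10 monic irreducibles of degree 2 over GF(5).
None of them divide f (all give nonzero remainder).
No irreducible factor of degree ≤ 2 exists, so f is irreducible over GF(5).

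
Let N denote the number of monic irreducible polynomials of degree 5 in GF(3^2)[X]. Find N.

11808

x^(9^5) − x is the product of all monic irreducibles of degree dividing 5; Möbius inversion gives N = (1/5) Σ μ(5/d)·9^d.
Divisors of 5: 1, 5; μ(5/d) for each: -1, 1.
Σ = − 9^1 + 9^5 = 59040.
N = 59040/5 = 11808.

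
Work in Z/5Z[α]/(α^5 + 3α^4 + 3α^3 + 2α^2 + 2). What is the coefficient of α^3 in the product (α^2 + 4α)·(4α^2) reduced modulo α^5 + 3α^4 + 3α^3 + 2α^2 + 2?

Multiply in Z/5Z[α]: (α^2 + 4α)·(4α^2) = 4α^4 + α^3.
Reduced: 4α^4 + α^3.

1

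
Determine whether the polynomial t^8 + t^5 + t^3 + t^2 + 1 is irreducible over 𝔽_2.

Yes

Write P(t) = t^8 + t^5 + t^3 + t^2 + 1.
Check for roots in 𝔽_2: P(0) = 1; P(1) = 1.
No roots, so no linear factors.
Monic irreducibles of degree 2 over GF(2): t^2 + t + 1.
None of them divide P (all give nonzero remainder).
Monic irreducibles of degree 3 over GF(2): t^3 + t + 1, t^3 + t^2 + 1.
None of them divide P (all give nonzero remainder).
Monic irreducibles of degree 4 over GF(2): t^4 + t + 1, t^4 + t^3 + 1, t^4 + t^3 + t^2 + t + 1.
None of them divide P (all give nonzero remainder).
No irreducible factor of degree ≤ 4 exists, so P is irreducible over GF(2).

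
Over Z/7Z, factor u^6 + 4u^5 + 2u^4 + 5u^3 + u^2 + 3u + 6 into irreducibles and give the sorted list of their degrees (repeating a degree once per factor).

1, 1, 2, 2

Write g(u) = u^6 + 4u^5 + 2u^4 + 5u^3 + u^2 + 3u + 6.
Linear factors from roots: (u + 5), (u + 3).
Complete factorization: g(u) = (u + 3)·(u + 5)·(u^2 + 4u + 5)·(u^2 + 6u + 4).
Factor degrees with multiplicity: 1 + 1 + 2 + 2 = 6.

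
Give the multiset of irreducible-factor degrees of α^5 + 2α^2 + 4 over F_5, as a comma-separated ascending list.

1, 1, 3

Write f(α) = α^5 + 2α^2 + 4.
Roots in F_5: f(0) = 4; f(1) = 2; f(2) = 4; f(3) = 0 → root; f(4) = 0 → root.
Linear factors from roots: (α + 2), (α + 1).
Complete factorization: f(α) = (α + 1)·(α + 2)·(α^3 + 2α^2 + 2α + 2).
Factor degrees with multiplicity: 1 + 1 + 3 = 5.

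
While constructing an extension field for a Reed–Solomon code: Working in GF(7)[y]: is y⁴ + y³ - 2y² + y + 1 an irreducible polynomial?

Yes

Write P(y) = y⁴ + y³ - 2y² + y + 1.
Check for roots in GF(7): P(0) = 1; P(1) = 2; P(2) = 5; P(3) = 3; P(4) = 6; P(5) = 6; P(6) = 5.
No roots, so no linear factors.
Degree-2 irreducible divisors: test the 21 monic irreducibles of degree 2 over GF(7).
None of them divide P (all give nonzero remainder).
No irreducible factor of degree ≤ 2 exists, so P is irreducible over GF(7).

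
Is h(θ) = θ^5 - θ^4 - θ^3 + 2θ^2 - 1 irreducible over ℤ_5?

Check for roots in ℤ_5: h(0) = 4; h(1) = 0 → root; h(2) = 0 → root; h(3) = 2; h(4) = 0 → root.
h(1) = 0, so (θ − 1) divides h(θ); h is reducible.

No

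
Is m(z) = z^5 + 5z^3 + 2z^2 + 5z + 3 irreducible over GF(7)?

Yes

Check for roots in GF(7): m(0) = 3; m(1) = 2; m(2) = 2; m(3) = 1; m(4) = 6; m(5) = 6; m(6) = 1.
No roots, so no linear factors.
Degree-2 irreducible divisors: test the 21 monic irreducibles of degree 2 over GF(7).
None of them divide m (all give nonzero remainder).
No irreducible factor of degree ≤ 2 exists, so m is irreducible over GF(7).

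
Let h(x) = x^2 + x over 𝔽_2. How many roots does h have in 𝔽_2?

2

Evaluate at each of the 2 elements of 𝔽_2:
h(0) = 0 → root; h(1) = 0 → root.
Roots: {0, 1}.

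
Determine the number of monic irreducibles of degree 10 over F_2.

99

x^(2^10) − x is the product of all monic irreducibles of degree dividing 10; Möbius inversion gives N = (1/10) Σ μ(10/d)·2^d.
Divisors of 10: 1, 2, 5, 10; μ(10/d) for each: 1, -1, -1, 1.
Σ = 2^1 − 2^2 − 2^5 + 2^10 = 990.
N = 990/10 = 99.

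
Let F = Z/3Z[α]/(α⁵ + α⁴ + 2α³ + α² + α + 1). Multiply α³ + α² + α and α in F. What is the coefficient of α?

0

Multiply in Z/3Z[α]: (α³ + α² + α)·(α) = α⁴ + α³ + α².
Reduced: α⁴ + α³ + α².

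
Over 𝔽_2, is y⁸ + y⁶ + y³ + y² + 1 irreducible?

Yes

Write f(y) = y⁸ + y⁶ + y³ + y² + 1.
Check for roots in 𝔽_2: f(0) = 1; f(1) = 1.
No roots, so no linear factors.
Monic irreducibles of degree 2 over GF(2): y² + y + 1.
None of them divide f (all give nonzero remainder).
Monic irreducibles of degree 3 over GF(2): y³ + y + 1, y³ + y² + 1.
None of them divide f (all give nonzero remainder).
Monic irreducibles of degree 4 over GF(2): y⁴ + y + 1, y⁴ + y³ + 1, y⁴ + y³ + y² + y + 1.
None of them divide f (all give nonzero remainder).
No irreducible factor of degree ≤ 4 exists, so f is irreducible over GF(2).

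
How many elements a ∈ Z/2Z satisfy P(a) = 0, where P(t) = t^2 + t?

2

Evaluate at each of the 2 elements of Z/2Z:
P(0) = 0 → root; P(1) = 0 → root.
Roots: {0, 1}.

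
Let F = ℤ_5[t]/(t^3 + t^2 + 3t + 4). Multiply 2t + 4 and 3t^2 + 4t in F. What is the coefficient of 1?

Multiply in ℤ_5[t]: (2t + 4)·(3t^2 + 4t) = t^3 + t.
Reduce using t^3 ≡ 4t^2 + 2t + 1 (mod t^3 + t^2 + 3t + 4).
Reduced: 4t^2 + 3t + 1.

1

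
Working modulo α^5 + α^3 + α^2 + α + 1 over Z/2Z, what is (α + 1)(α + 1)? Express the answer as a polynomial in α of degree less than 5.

α^2 + 1

Multiply in Z/2Z[α]: (α + 1)·(α + 1) = α^2 + 1.
Reduced: α^2 + 1.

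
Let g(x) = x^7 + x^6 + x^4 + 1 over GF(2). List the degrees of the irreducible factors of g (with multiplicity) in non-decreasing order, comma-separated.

1, 2, 4

Roots in GF(2): g(0) = 1; g(1) = 0 → root.
Linear factors from roots: (x + 1).
Complete factorization: g(x) = (x + 1)·(x^2 + x + 1)·(x^4 + x^3 + 1).
Factor degrees with multiplicity: 1 + 2 + 4 = 7.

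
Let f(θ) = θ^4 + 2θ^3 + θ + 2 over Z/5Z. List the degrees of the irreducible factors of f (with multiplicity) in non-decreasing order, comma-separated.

1, 1, 2

Roots in Z/5Z: f(0) = 2; f(1) = 1; f(2) = 1; f(3) = 0 → root; f(4) = 0 → root.
Linear factors from roots: (θ + 2), (θ + 1).
Complete factorization: f(θ) = (θ + 1)·(θ + 2)·(θ^2 + 4θ + 1).
Factor degrees with multiplicity: 1 + 1 + 2 = 4.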